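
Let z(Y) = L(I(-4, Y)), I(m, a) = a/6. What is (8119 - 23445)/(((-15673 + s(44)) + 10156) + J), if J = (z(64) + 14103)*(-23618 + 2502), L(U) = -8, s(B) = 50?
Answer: 15326/297635487 ≈ 5.1493e-5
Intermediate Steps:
I(m, a) = a/6 (I(m, a) = a*(⅙) = a/6)
z(Y) = -8
J = -297630020 (J = (-8 + 14103)*(-23618 + 2502) = 14095*(-21116) = -297630020)
(8119 - 23445)/(((-15673 + s(44)) + 10156) + J) = (8119 - 23445)/(((-15673 + 50) + 10156) - 297630020) = -15326/((-15623 + 10156) - 297630020) = -15326/(-5467 - 297630020) = -15326/(-297635487) = -15326*(-1/297635487) = 15326/297635487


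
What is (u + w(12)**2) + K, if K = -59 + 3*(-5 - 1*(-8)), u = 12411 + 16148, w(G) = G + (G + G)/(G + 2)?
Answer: 1406157/49 ≈ 28697.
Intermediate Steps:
w(G) = G + 2*G/(2 + G) (w(G) = G + (2*G)/(2 + G) = G + 2*G/(2 + G))
u = 28559
K = -50 (K = -59 + 3*(-5 + 8) = -59 + 3*3 = -59 + 9 = -50)
(u + w(12)**2) + K = (28559 + (12*(4 + 12)/(2 + 12))**2) - 50 = (28559 + (12*16/14)**2) - 50 = (28559 + (12*(1/14)*16)**2) - 50 = (28559 + (96/7)**2) - 50 = (28559 + 9216/49) - 50 = 1408607/49 - 50 = 1406157/49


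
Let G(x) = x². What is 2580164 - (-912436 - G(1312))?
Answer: 5213944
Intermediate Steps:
2580164 - (-912436 - G(1312)) = 2580164 - (-912436 - 1*1312²) = 2580164 - (-912436 - 1*1721344) = 2580164 - (-912436 - 1721344) = 2580164 - 1*(-2633780) = 2580164 + 2633780 = 5213944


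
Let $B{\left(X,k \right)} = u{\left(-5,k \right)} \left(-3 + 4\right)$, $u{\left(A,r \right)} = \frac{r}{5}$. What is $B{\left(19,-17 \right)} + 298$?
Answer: $\frac{1473}{5} \approx 294.6$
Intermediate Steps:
$u{\left(A,r \right)} = \frac{r}{5}$ ($u{\left(A,r \right)} = r \frac{1}{5} = \frac{r}{5}$)
$B{\left(X,k \right)} = \frac{k}{5}$ ($B{\left(X,k \right)} = \frac{k}{5} \left(-3 + 4\right) = \frac{k}{5} \cdot 1 = \frac{k}{5}$)
$B{\left(19,-17 \right)} + 298 = \frac{1}{5} \left(-17\right) + 298 = - \frac{17}{5} + 298 = \frac{1473}{5}$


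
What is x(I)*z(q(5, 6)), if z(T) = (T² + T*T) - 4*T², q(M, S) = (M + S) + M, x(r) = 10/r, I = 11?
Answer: -5120/11 ≈ -465.45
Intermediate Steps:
q(M, S) = S + 2*M
z(T) = -2*T² (z(T) = (T² + T²) - 4*T² = 2*T² - 4*T² = -2*T²)
x(I)*z(q(5, 6)) = (10/11)*(-2*(6 + 2*5)²) = (10*(1/11))*(-2*(6 + 10)²) = 10*(-2*16²)/11 = 10*(-2*256)/11 = (10/11)*(-512) = -5120/11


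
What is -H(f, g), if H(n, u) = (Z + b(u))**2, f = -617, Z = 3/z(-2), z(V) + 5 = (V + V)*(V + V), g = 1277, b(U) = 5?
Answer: -3364/121 ≈ -27.802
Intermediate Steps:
z(V) = -5 + 4*V**2 (z(V) = -5 + (V + V)*(V + V) = -5 + (2*V)*(2*V) = -5 + 4*V**2)
Z = 3/11 (Z = 3/(-5 + 4*(-2)**2) = 3/(-5 + 4*4) = 3/(-5 + 16) = 3/11 ≈ 0.27273)
H(n, u) = 3364/121 (H(n, u) = (3/11 + 5)**2 = (58/11)**2 = 3364/121)
-H(f, g) = -1*3364/121 = -3364/121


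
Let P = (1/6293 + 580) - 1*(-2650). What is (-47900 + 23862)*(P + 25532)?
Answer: -621551482878/899 ≈ -6.9138e+8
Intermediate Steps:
P = 20326391/6293 (P = (1/6293 + 580) + 2650 = 3649941/6293 + 2650 = 20326391/6293 ≈ 3230.0)
(-47900 + 23862)*(P + 25532) = (-47900 + 23862)*(20326391/6293 + 25532) = -24038*180999267/6293 = -621551482878/899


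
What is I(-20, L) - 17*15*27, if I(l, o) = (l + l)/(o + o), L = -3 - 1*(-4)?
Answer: -6905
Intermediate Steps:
L = 1 (L = -3 + 4 = 1)
I(l, o) = l/o (I(l, o) = (2*l)/((2*o)) = (2*l)*(1/(2*o)) = l/o)
I(-20, L) - 17*15*27 = -20/1 - 17*15*27 = -20*1 - 255*27 = -20 - 6885 = -6905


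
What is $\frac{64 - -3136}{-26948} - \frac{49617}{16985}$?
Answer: $- \frac{347857729}{114427945} \approx -3.04$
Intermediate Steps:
$\frac{64 - -3136}{-26948} - \frac{49617}{16985} = \left(64 + 3136\right) \left(- \frac{1}{26948}\right) - \frac{49617}{16985} = 3200 \left(- \frac{1}{26948}\right) - \frac{49617}{16985} = - \frac{800}{6737} - \frac{49617}{16985} = - \frac{347857729}{114427945}$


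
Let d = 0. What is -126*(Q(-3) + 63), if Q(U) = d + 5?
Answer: -8568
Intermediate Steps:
Q(U) = 5 (Q(U) = 0 + 5 = 5)
-126*(Q(-3) + 63) = -126*(5 + 63) = -126*68 = -8568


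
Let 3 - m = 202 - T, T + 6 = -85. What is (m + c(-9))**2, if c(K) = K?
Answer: 89401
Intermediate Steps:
T = -91 (T = -6 - 85 = -91)
m = -290 (m = 3 - (202 - 1*(-91)) = 3 - (202 + 91) = 3 - 1*293 = 3 - 293 = -290)
(m + c(-9))**2 = (-290 - 9)**2 = (-299)**2 = 89401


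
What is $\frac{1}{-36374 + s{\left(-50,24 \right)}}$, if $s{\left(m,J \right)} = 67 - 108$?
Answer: $- \frac{1}{36415} \approx -2.7461 \cdot 10^{-5}$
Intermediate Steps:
$s{\left(m,J \right)} = -41$ ($s{\left(m,J \right)} = 67 - 108 = -41$)
$\frac{1}{-36374 + s{\left(-50,24 \right)}} = \frac{1}{-36374 - 41} = \frac{1}{-36415} = - \frac{1}{36415}$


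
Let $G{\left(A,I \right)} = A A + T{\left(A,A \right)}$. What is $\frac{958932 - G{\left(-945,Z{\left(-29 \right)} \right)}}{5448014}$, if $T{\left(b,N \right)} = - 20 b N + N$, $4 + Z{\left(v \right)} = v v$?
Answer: $\frac{8963676}{2724007} \approx 3.2906$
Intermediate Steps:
$Z{\left(v \right)} = -4 + v^{2}$ ($Z{\left(v \right)} = -4 + v v = -4 + v^{2}$)
$T{\left(b,N \right)} = N - 20 N b$ ($T{\left(b,N \right)} = - 20 N b + N = N - 20 N b$)
$G{\left(A,I \right)} = A^{2} + A \left(1 - 20 A\right)$ ($G{\left(A,I \right)} = A A + A \left(1 - 20 A\right) = A^{2} + A \left(1 - 20 A\right)$)
$\frac{958932 - G{\left(-945,Z{\left(-29 \right)} \right)}}{5448014} = \frac{958932 - - 945 \left(1 - -17955\right)}{5448014} = \left(958932 - - 945 \left(1 + 17955\right)\right) \frac{1}{5448014} = \left(958932 - \left(-945\right) 17956\right) \frac{1}{5448014} = \left(958932 - -16968420\right) \frac{1}{5448014} = \left(958932 + 16968420\right) \frac{1}{5448014} = 17927352 \cdot \frac{1}{5448014} = \frac{8963676}{2724007}$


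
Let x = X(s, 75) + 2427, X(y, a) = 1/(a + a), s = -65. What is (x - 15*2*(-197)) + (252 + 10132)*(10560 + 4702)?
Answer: 23773341751/150 ≈ 1.5849e+8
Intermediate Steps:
X(y, a) = 1/(2*a)
x = 364051/150 (x = (1/2)/75 + 2427 = (1/2)*(1/75) + 2427 = 1/150 + 2427 = 364051/150 ≈ 2427.0)
(x - 15*2*(-197)) + (252 + 10132)*(10560 + 4702) = (364051/150 - 15*2*(-197)) + (252 + 10132)*(10560 + 4702) = (364051/150 - 30*(-197)) + 10384*15262 = (364051/150 + 5910) + 158480608 = 1250551/150 + 158480608 = 23773341751/150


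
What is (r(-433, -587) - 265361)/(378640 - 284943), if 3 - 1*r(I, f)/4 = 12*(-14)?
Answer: -264677/93697 ≈ -2.8248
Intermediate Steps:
r(I, f) = 684 (r(I, f) = 12 - 48*(-14) = 12 - 4*(-168) = 12 + 672 = 684)
(r(-433, -587) - 265361)/(378640 - 284943) = (684 - 265361)/(378640 - 284943) = -264677/93697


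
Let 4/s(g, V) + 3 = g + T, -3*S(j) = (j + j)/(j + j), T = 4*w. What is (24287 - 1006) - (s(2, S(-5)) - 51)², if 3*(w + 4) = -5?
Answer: 104160832/5041 ≈ 20663.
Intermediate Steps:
w = -17/3 (w = -4 + (⅓)*(-5) = -4 - 5/3 = -17/3 ≈ -5.6667)
T = -68/3 (T = 4*(-17/3) = -68/3 ≈ -22.667)
S(j) = -⅓ (S(j) = -(j + j)/(3*(j + j)) = -2*j/(3*(2*j)) = -2*j*1/(2*j)/3 = -⅓*1 = -⅓)
s(g, V) = 4/(-77/3 + g) (s(g, V) = 4/(-3 + (g - 68/3)) = 4/(-3 + (-68/3 + g)) = 4/(-77/3 + g))
(24287 - 1006) - (s(2, S(-5)) - 51)² = (24287 - 1006) - (12/(-77 + 3*2) - 51)² = 23281 - (12/(-77 + 6) - 51)² = 23281 - (12/(-71) - 51)² = 23281 - (12*(-1/71) - 51)² = 23281 - (-12/71 - 51)² = 23281 - (-3633/71)² = 23281 - 1*13198689/5041 = 23281 - 13198689/5041 = 104160832/5041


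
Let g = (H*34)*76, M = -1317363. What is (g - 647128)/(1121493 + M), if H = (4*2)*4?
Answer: 56444/19587 ≈ 2.8817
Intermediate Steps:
H = 32 (H = 8*4 = 32)
g = 82688 (g = (32*34)*76 = 1088*76 = 82688)
(g - 647128)/(1121493 + M) = (82688 - 647128)/(1121493 - 1317363) = -564440/(-195870) = -564440*(-1/195870) = 56444/19587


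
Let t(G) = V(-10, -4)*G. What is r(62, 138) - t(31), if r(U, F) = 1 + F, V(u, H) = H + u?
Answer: 573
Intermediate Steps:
t(G) = -14*G (t(G) = (-4 - 10)*G = -14*G)
r(62, 138) - t(31) = (1 + 138) - (-14)*31 = 139 - 1*(-434) = 139 + 434 = 573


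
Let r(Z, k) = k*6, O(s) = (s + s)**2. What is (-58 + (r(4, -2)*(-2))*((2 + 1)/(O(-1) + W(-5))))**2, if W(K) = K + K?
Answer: 4900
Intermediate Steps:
W(K) = 2*K
O(s) = 4*s**2 (O(s) = (2*s)**2 = 4*s**2)
r(Z, k) = 6*k
(-58 + (r(4, -2)*(-2))*((2 + 1)/(O(-1) + W(-5))))**2 = (-58 + ((6*(-2))*(-2))*((2 + 1)/(4*(-1)**2 + 2*(-5))))**2 = (-58 + (-12*(-2))*(3/(4*1 - 10)))**2 = (-58 + 24*(3/(4 - 10)))**2 = (-58 + 24*(3/(-6)))**2 = (-58 + 24*(3*(-1/6)))**2 = (-58 + 24*(-1/2))**2 = (-58 - 12)**2 = (-70)**2 = 4900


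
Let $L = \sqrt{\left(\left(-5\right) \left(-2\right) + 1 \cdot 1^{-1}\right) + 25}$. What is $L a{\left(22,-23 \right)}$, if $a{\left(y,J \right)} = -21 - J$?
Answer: $12$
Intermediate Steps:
$L = 6$ ($L = \sqrt{\left(10 + 1 \cdot 1\right) + 25} = \sqrt{\left(10 + 1\right) + 25} = \sqrt{11 + 25} = \sqrt{36} = 6$)
$L a{\left(22,-23 \right)} = 6 \left(-21 - -23\right) = 6 \left(-21 + 23\right) = 6 \cdot 2 = 12$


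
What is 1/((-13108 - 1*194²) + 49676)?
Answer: -1/1068 ≈ -0.00093633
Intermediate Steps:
1/((-13108 - 1*194²) + 49676) = 1/((-13108 - 1*37636) + 49676) = 1/((-13108 - 37636) + 49676) = 1/(-50744 + 49676) = 1/(-1068) = -1/1068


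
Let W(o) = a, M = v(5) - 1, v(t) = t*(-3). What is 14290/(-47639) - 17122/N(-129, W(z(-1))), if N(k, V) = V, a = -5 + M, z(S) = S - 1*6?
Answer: 116482124/142917 ≈ 815.03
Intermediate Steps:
v(t) = -3*t
M = -16 (M = -3*5 - 1 = -15 - 1 = -16)
z(S) = -6 + S (z(S) = S - 6 = -6 + S)
a = -21 (a = -5 - 16 = -21)
W(o) = -21
14290/(-47639) - 17122/N(-129, W(z(-1))) = 14290/(-47639) - 17122/(-21) = 14290*(-1/47639) - 17122*(-1/21) = -14290/47639 + 2446/3 = 116482124/142917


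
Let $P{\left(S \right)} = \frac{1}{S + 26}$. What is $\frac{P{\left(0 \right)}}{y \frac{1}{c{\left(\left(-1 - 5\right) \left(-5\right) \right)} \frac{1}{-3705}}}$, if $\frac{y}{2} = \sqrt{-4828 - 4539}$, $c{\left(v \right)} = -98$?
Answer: $- \frac{49 i \sqrt{9367}}{902323110} \approx - 5.2557 \cdot 10^{-6} i$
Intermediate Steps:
$P{\left(S \right)} = \frac{1}{26 + S}$
$y = 2 i \sqrt{9367}$ ($y = 2 \sqrt{-4828 - 4539} = 2 \sqrt{-9367} = 2 i \sqrt{9367} \approx 193.57 i$)
$\frac{P{\left(0 \right)}}{y \frac{1}{c{\left(\left(-1 - 5\right) \left(-5\right) \right)} \frac{1}{-3705}}} = \frac{1}{\left(26 + 0\right) \frac{2 i \sqrt{9367}}{\left(-98\right) \frac{1}{-3705}}} = \frac{1}{26 \frac{2 i \sqrt{9367}}{\left(-98\right) \left(- \frac{1}{3705}\right)}} = \frac{1}{26 \frac{2 i \sqrt{9367}}{\frac{98}{3705}}} = \frac{1}{26 \cdot 2 i \sqrt{9367} \cdot \frac{3705}{98}} = \frac{1}{26 \frac{3705 i \sqrt{9367}}{49}} = \frac{\left(- \frac{49}{34704735}\right) i \sqrt{9367}}{26} = - \frac{49 i \sqrt{9367}}{902323110}$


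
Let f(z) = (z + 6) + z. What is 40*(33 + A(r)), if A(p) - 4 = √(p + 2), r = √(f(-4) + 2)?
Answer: 1480 + 40*√2 ≈ 1536.6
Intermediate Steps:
f(z) = 6 + 2*z (f(z) = (6 + z) + z = 6 + 2*z)
r = 0 (r = √((6 + 2*(-4)) + 2) = √((6 - 8) + 2) = √(-2 + 2) = √0 = 0)
A(p) = 4 + √(2 + p) (A(p) = 4 + √(p + 2) = 4 + √(2 + p))
40*(33 + A(r)) = 40*(33 + (4 + √(2 + 0))) = 40*(33 + (4 + √2)) = 40*(37 + √2) = 1480 + 40*√2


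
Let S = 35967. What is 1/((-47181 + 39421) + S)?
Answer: 1/28207 ≈ 3.5452e-5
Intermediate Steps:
1/((-47181 + 39421) + S) = 1/((-47181 + 39421) + 35967) = 1/(-7760 + 35967) = 1/28207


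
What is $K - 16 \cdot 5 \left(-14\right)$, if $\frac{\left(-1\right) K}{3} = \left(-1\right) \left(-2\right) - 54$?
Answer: $1276$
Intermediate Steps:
$K = 156$ ($K = - 3 \left(\left(-1\right) \left(-2\right) - 54\right) = - 3 \left(2 - 54\right) = \left(-3\right) \left(-52\right) = 156$)
$K - 16 \cdot 5 \left(-14\right) = 156 - 16 \cdot 5 \left(-14\right) = 156 - -1120 = 156 + 1120 = 1276$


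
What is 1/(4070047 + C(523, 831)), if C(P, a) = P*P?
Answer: 1/4343576 ≈ 2.3022e-7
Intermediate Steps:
C(P, a) = P²
1/(4070047 + C(523, 831)) = 1/(4070047 + 523²) = 1/(4070047 + 273529) = 1/4343576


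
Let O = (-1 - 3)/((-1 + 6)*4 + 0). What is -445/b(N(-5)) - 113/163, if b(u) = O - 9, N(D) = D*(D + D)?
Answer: 357477/7498 ≈ 47.676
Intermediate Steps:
O = -1/5 (O = -4/(5*4 + 0) = -4/(20 + 0) = -4/20 = -4*1/20 = -1/5 ≈ -0.20000)
N(D) = 2*D**2 (N(D) = D*(2*D) = 2*D**2)
b(u) = -46/5 (b(u) = -1/5 - 9 = -46/5)
-445/b(N(-5)) - 113/163 = -445/(-46/5) - 113/163 = -445*(-5/46) - 113*1/163 = 2225/46 - 113/163 = 357477/7498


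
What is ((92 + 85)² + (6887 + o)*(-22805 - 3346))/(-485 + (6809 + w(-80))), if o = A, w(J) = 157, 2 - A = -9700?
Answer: -433787610/6481 ≈ -66932.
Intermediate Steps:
A = 9702 (A = 2 - 1*(-9700) = 2 + 9700 = 9702)
o = 9702
((92 + 85)² + (6887 + o)*(-22805 - 3346))/(-485 + (6809 + w(-80))) = ((92 + 85)² + (6887 + 9702)*(-22805 - 3346))/(-485 + (6809 + 157)) = (177² + 16589*(-26151))/(-485 + 6966) = (31329 - 433818939)/6481 = -433787610*1/6481 = -433787610/6481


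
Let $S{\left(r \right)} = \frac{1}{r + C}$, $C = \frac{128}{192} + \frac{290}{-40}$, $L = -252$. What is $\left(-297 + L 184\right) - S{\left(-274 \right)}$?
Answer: $- \frac{157121043}{3367} \approx -46665.0$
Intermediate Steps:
$C = - \frac{79}{12}$ ($C = 128 \cdot \frac{1}{192} + 290 \left(- \frac{1}{40}\right) = \frac{2}{3} - \frac{29}{4} = - \frac{79}{12} \approx -6.5833$)
$S{\left(r \right)} = \frac{1}{- \frac{79}{12} + r}$ ($S{\left(r \right)} = \frac{1}{r - \frac{79}{12}} = \frac{1}{- \frac{79}{12} + r}$)
$\left(-297 + L 184\right) - S{\left(-274 \right)} = \left(-297 - 46368\right) - \frac{12}{-79 + 12 \left(-274\right)} = \left(-297 - 46368\right) - \frac{12}{-79 - 3288} = -46665 - \frac{12}{-3367} = -46665 - 12 \left(- \frac{1}{3367}\right) = -46665 - - \frac{12}{3367} = -46665 + \frac{12}{3367} = - \frac{157121043}{3367}$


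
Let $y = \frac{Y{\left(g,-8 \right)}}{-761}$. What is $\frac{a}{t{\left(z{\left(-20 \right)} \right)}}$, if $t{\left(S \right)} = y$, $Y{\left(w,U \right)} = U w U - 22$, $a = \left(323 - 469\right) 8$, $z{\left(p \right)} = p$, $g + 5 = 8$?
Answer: $\frac{444424}{85} \approx 5228.5$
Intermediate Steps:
$g = 3$ ($g = -5 + 8 = 3$)
$a = -1168$ ($a = \left(-146\right) 8 = -1168$)
$Y{\left(w,U \right)} = -22 + w U^{2}$ ($Y{\left(w,U \right)} = w U^{2} - 22 = -22 + w U^{2}$)
$y = - \frac{170}{761}$ ($y = \frac{-22 + 3 \left(-8\right)^{2}}{-761} = \left(-22 + 3 \cdot 64\right) \left(- \frac{1}{761}\right) = \left(-22 + 192\right) \left(- \frac{1}{761}\right) = 170 \left(- \frac{1}{761}\right) = - \frac{170}{761} \approx -0.22339$)
$t{\left(S \right)} = - \frac{170}{761}$
$\frac{a}{t{\left(z{\left(-20 \right)} \right)}} = - \frac{1168}{- \frac{170}{761}} = \left(-1168\right) \left(- \frac{761}{170}\right) = \frac{444424}{85}$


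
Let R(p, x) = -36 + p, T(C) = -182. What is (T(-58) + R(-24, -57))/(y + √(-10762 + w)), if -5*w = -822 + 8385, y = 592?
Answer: -716320/1813693 + 242*I*√306865/1813693 ≈ -0.39495 + 0.073914*I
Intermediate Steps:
w = -7563/5 (w = -(-822 + 8385)/5 = -⅕*7563 = -7563/5 ≈ -1512.6)
(T(-58) + R(-24, -57))/(y + √(-10762 + w)) = (-182 + (-36 - 24))/(592 + √(-10762 - 7563/5)) = (-182 - 60)/(592 + √(-61373/5)) = -242/(592 + I*√306865/5)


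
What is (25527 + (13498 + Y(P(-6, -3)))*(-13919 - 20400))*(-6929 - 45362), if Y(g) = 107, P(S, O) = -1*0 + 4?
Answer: 24413855716188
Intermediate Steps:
P(S, O) = 4 (P(S, O) = 0 + 4 = 4)
(25527 + (13498 + Y(P(-6, -3)))*(-13919 - 20400))*(-6929 - 45362) = (25527 + (13498 + 107)*(-13919 - 20400))*(-6929 - 45362) = (25527 + 13605*(-34319))*(-52291) = (25527 - 466909995)*(-52291) = -466884468*(-52291) = 24413855716188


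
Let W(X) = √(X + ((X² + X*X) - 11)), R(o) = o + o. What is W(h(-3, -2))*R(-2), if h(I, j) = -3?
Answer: -8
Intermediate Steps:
R(o) = 2*o
W(X) = √(-11 + X + 2*X²) (W(X) = √(X + ((X² + X²) - 11)) = √(X + (2*X² - 11)) = √(X + (-11 + 2*X²)) = √(-11 + X + 2*X²))
W(h(-3, -2))*R(-2) = √(-11 - 3 + 2*(-3)²)*(2*(-2)) = √(-11 - 3 + 2*9)*(-4) = √(-11 - 3 + 18)*(-4) = √4*(-4) = 2*(-4) = -8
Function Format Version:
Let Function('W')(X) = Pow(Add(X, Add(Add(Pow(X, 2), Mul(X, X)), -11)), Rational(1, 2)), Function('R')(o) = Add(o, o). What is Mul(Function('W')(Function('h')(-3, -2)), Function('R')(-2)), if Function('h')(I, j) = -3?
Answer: -8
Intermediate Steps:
Function('R')(o) = Mul(2, o)
Function('W')(X) = Pow(Add(-11, X, Mul(2, Pow(X, 2))), Rational(1, 2)) (Function('W')(X) = Pow(Add(X, Add(Add(Pow(X, 2), Pow(X, 2)), -11)), Rational(1, 2)) = Pow(Add(X, Add(Mul(2, Pow(X, 2)), -11)), Rational(1, 2)) = Pow(Add(X, Add(-11, Mul(2, Pow(X, 2)))), Rational(1, 2)) = Pow(Add(-11, X, Mul(2, Pow(X, 2))), Rational(1, 2)))
Mul(Function('W')(Function('h')(-3, -2)), Function('R')(-2)) = Mul(Pow(Add(-11, -3, Mul(2, Pow(-3, 2))), Rational(1, 2)), Mul(2, -2)) = Mul(Pow(Add(-11, -3, Mul(2, 9)), Rational(1, 2)), -4) = Mul(Pow(Add(-11, -3, 18), Rational(1, 2)), -4) = Mul(Pow(4, Rational(1, 2)), -4) = Mul(2, -4) = -8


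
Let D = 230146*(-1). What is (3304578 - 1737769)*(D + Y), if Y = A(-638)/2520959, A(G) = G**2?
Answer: -909044129443402730/2520959 ≈ -3.6059e+11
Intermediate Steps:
Y = 407044/2520959 (Y = (-638)**2/2520959 = 407044*(1/2520959) = 407044/2520959 ≈ 0.16146)
D = -230146
(3304578 - 1737769)*(D + Y) = (3304578 - 1737769)*(-230146 + 407044/2520959) = 1566809*(-580188222970/2520959) = -909044129443402730/2520959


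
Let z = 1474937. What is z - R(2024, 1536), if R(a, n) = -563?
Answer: 1475500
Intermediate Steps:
z - R(2024, 1536) = 1474937 - 1*(-563) = 1474937 + 563 = 1475500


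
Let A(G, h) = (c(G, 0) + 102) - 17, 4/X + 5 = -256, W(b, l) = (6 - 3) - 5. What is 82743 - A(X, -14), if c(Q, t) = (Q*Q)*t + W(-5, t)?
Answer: 82660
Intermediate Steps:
W(b, l) = -2 (W(b, l) = 3 - 5 = -2)
c(Q, t) = -2 + t*Q**2 (c(Q, t) = (Q*Q)*t - 2 = Q**2*t - 2 = t*Q**2 - 2 = -2 + t*Q**2)
X = -4/261 (X = 4/(-5 - 256) = 4/(-261) = 4*(-1/261) = -4/261 ≈ -0.015326)
A(G, h) = 83 (A(G, h) = ((-2 + 0*G**2) + 102) - 17 = ((-2 + 0) + 102) - 17 = (-2 + 102) - 17 = 100 - 17 = 83)
82743 - A(X, -14) = 82743 - 1*83 = 82743 - 83 = 82660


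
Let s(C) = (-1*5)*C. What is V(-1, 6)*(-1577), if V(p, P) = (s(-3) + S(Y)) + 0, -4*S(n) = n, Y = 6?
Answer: -42579/2 ≈ -21290.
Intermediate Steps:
s(C) = -5*C
S(n) = -n/4
V(p, P) = 27/2 (V(p, P) = (-5*(-3) - 1/4*6) + 0 = (15 - 3/2) + 0 = 27/2 + 0 = 27/2)
V(-1, 6)*(-1577) = (27/2)*(-1577) = -42579/2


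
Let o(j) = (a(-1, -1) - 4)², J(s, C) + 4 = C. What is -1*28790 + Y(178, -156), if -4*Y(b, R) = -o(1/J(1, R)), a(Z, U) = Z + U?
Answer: -28781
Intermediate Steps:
a(Z, U) = U + Z
J(s, C) = -4 + C
o(j) = 36 (o(j) = ((-1 - 1) - 4)² = (-2 - 4)² = (-6)² = 36)
Y(b, R) = 9 (Y(b, R) = -(-1)*36/4 = -¼*(-36) = 9)
-1*28790 + Y(178, -156) = -1*28790 + 9 = -28790 + 9 = -28781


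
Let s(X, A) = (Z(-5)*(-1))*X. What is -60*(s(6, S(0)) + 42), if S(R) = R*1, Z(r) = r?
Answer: -4320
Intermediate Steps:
S(R) = R
s(X, A) = 5*X (s(X, A) = (-5*(-1))*X = 5*X)
-60*(s(6, S(0)) + 42) = -60*(5*6 + 42) = -60*(30 + 42) = -60*72 = -4320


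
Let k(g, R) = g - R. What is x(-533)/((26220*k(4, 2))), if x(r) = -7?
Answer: -7/52440 ≈ -0.00013349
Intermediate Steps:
x(-533)/((26220*k(4, 2))) = -7*1/(26220*(4 - 1*2)) = -7*1/(26220*(4 - 2)) = -7/(26220*2) = -7/52440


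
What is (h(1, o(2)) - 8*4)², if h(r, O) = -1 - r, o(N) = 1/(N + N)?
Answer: 1156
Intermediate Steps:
o(N) = 1/(2*N)
(h(1, o(2)) - 8*4)² = ((-1 - 1*1) - 8*4)² = ((-1 - 1) - 32)² = (-2 - 32)² = (-34)² = 1156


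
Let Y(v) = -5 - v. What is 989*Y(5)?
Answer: -9890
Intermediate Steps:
989*Y(5) = 989*(-5 - 1*5) = 989*(-5 - 5) = 989*(-10) = -9890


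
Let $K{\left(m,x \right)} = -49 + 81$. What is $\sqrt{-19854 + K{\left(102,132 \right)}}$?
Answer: $i \sqrt{19822} \approx 140.79 i$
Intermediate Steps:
$K{\left(m,x \right)} = 32$
$\sqrt{-19854 + K{\left(102,132 \right)}} = \sqrt{-19854 + 32} = \sqrt{-19822} = i \sqrt{19822}$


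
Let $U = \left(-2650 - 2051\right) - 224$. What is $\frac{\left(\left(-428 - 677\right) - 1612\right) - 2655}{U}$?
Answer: $\frac{5372}{4925} \approx 1.0908$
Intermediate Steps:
$U = -4925$ ($U = -4701 - 224 = -4925$)
$\frac{\left(\left(-428 - 677\right) - 1612\right) - 2655}{U} = \frac{\left(\left(-428 - 677\right) - 1612\right) - 2655}{-4925} = \left(\left(\left(-428 - 677\right) - 1612\right) - 2655\right) \left(- \frac{1}{4925}\right) = \left(\left(-1105 - 1612\right) - 2655\right) \left(- \frac{1}{4925}\right) = \left(-2717 - 2655\right) \left(- \frac{1}{4925}\right) = \left(-5372\right) \left(- \frac{1}{4925}\right) = \frac{5372}{4925}$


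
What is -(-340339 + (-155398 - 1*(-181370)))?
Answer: 314367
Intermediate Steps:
-(-340339 + (-155398 - 1*(-181370))) = -(-340339 + (-155398 + 181370)) = -(-340339 + 25972) = -1*(-314367) = 314367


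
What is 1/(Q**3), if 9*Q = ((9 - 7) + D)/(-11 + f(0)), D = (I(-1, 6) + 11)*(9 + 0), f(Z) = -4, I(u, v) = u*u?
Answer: -19683/10648 ≈ -1.8485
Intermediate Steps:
I(u, v) = u**2
D = 108 (D = ((-1)**2 + 11)*(9 + 0) = (1 + 11)*9 = 12*9 = 108)
Q = -22/27 (Q = (((9 - 7) + 108)/(-11 - 4))/9 = ((2 + 108)/(-15))/9 = (110*(-1/15))/9 = (1/9)*(-22/3) = -22/27 ≈ -0.81481)
1/(Q**3) = 1/((-22/27)**3) = 1/(-10648/19683) = -19683/10648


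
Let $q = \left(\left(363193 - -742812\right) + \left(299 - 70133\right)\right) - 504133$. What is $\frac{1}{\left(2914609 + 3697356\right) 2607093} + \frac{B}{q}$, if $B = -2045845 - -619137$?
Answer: $- \frac{4098933907272100237}{1528545853921952385} \approx -2.6816$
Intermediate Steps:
$B = -1426708$ ($B = -2045845 + 619137 = -1426708$)
$q = 532038$ ($q = \left(\left(363193 + 742812\right) + \left(299 - 70133\right)\right) - 504133 = \left(1106005 - 69834\right) - 504133 = 1036171 - 504133 = 532038$)
$\frac{1}{\left(2914609 + 3697356\right) 2607093} + \frac{B}{q} = \frac{1}{\left(2914609 + 3697356\right) 2607093} - \frac{1426708}{532038} = \frac{1}{6611965} \cdot \frac{1}{2607093} - \frac{713354}{266019} = \frac{1}{17238007667745} - \frac{713354}{266019} = - \frac{4098933907272100237}{1528545853921952385}$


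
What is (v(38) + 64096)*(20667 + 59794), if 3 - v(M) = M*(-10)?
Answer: 5188044819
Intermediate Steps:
v(M) = 3 + 10*M (v(M) = 3 - M*(-10) = 3 - (-10)*M = 3 + 10*M)
(v(38) + 64096)*(20667 + 59794) = ((3 + 10*38) + 64096)*(20667 + 59794) = ((3 + 380) + 64096)*80461 = (383 + 64096)*80461 = 64479*80461 = 5188044819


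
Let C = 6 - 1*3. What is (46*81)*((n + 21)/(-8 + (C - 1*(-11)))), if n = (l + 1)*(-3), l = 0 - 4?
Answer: 18630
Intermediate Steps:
C = 3 (C = 6 - 3 = 3)
l = -4
n = 9 (n = (-4 + 1)*(-3) = -3*(-3) = 9)
(46*81)*((n + 21)/(-8 + (C - 1*(-11)))) = (46*81)*((9 + 21)/(-8 + (3 - 1*(-11)))) = 3726*(30/(-8 + (3 + 11))) = 3726*(30/(-8 + 14)) = 3726*(30/6) = 3726*(30*(⅙)) = 3726*5 = 18630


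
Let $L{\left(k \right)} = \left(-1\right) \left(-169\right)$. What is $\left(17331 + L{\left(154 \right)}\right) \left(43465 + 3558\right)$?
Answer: $822902500$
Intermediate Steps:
$L{\left(k \right)} = 169$
$\left(17331 + L{\left(154 \right)}\right) \left(43465 + 3558\right) = \left(17331 + 169\right) \left(43465 + 3558\right) = 17500 \cdot 47023 = 822902500$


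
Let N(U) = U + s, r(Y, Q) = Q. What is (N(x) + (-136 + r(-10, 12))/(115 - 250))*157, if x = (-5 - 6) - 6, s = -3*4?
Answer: -595187/135 ≈ -4408.8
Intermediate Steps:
s = -12
x = -17 (x = -11 - 6 = -17)
N(U) = -12 + U (N(U) = U - 12 = -12 + U)
(N(x) + (-136 + r(-10, 12))/(115 - 250))*157 = ((-12 - 17) + (-136 + 12)/(115 - 250))*157 = (-29 - 124/(-135))*157 = (-29 - 124*(-1/135))*157 = (-29 + 124/135)*157 = -3791/135*157 = -595187/135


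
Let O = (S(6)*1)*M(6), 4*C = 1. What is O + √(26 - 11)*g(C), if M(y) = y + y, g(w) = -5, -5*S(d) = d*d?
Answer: -432/5 - 5*√15 ≈ -105.76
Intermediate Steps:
S(d) = -d²/5 (S(d) = -d*d/5 = -d²/5)
C = ¼ (C = (¼)*1 = ¼ ≈ 0.25000)
M(y) = 2*y
O = -432/5 (O = (-⅕*6²*1)*(2*6) = (-⅕*36*1)*12 = -36/5*1*12 = -36/5*12 = -432/5 ≈ -86.400)
O + √(26 - 11)*g(C) = -432/5 + √(26 - 11)*(-5) = -432/5 + √15*(-5) = -432/5 - 5*√15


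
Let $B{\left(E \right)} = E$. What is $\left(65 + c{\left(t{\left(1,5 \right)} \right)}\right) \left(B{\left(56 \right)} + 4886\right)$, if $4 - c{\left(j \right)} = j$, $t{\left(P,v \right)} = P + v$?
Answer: $311346$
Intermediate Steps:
$c{\left(j \right)} = 4 - j$
$\left(65 + c{\left(t{\left(1,5 \right)} \right)}\right) \left(B{\left(56 \right)} + 4886\right) = \left(65 + \left(4 - \left(1 + 5\right)\right)\right) \left(56 + 4886\right) = \left(65 + \left(4 - 6\right)\right) 4942 = \left(65 - 2\right) 4942 = 63 \cdot 4942 = 311346$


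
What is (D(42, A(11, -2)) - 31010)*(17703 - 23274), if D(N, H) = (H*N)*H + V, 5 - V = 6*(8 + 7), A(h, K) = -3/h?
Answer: 20958753807/121 ≈ 1.7321e+8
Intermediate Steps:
V = -85 (V = 5 - 6*(8 + 7) = 5 - 6*15 = 5 - 1*90 = 5 - 90 = -85)
D(N, H) = -85 + N*H² (D(N, H) = (H*N)*H - 85 = N*H² - 85 = -85 + N*H²)
(D(42, A(11, -2)) - 31010)*(17703 - 23274) = ((-85 + 42*(-3/11)²) - 31010)*(17703 - 23274) = ((-85 + 42*(-3*1/11)²) - 31010)*(-5571) = ((-85 + 42*(-3/11)²) - 31010)*(-5571) = ((-85 + 42*(9/121)) - 31010)*(-5571) = ((-85 + 378/121) - 31010)*(-5571) = (-9907/121 - 31010)*(-5571) = -3762117/121*(-5571) = 20958753807/121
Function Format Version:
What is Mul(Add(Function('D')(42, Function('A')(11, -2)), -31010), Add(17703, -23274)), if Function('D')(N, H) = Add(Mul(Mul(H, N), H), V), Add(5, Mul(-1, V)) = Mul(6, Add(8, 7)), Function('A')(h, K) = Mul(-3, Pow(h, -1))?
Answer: Rational(20958753807, 121) ≈ 1.7321e+8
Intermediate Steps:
V = -85 (V = Add(5, Mul(-1, Mul(6, Add(8, 7)))) = Add(5, Mul(-1, Mul(6, 15))) = Add(5, Mul(-1, 90)) = Add(5, -90) = -85)
Function('D')(N, H) = Add(-85, Mul(N, Pow(H, 2))) (Function('D')(N, H) = Add(Mul(Mul(H, N), H), -85) = Add(Mul(N, Pow(H, 2)), -85) = Add(-85, Mul(N, Pow(H, 2))))
Mul(Add(Function('D')(42, Function('A')(11, -2)), -31010), Add(17703, -23274)) = Mul(Add(Add(-85, Mul(42, Pow(Mul(-3, Pow(11, -1)), 2))), -31010), Add(17703, -23274)) = Mul(Add(Add(-85, Mul(42, Pow(Mul(-3, Rational(1, 11)), 2))), -31010), -5571) = Mul(Add(Add(-85, Mul(42, Pow(Rational(-3, 11), 2))), -31010), -5571) = Mul(Add(Add(-85, Mul(42, Rational(9, 121))), -31010), -5571) = Mul(Add(Add(-85, Rational(378, 121)), -31010), -5571) = Mul(Add(Rational(-9907, 121), -31010), -5571) = Mul(Rational(-3762117, 121), -5571) = Rational(20958753807, 121)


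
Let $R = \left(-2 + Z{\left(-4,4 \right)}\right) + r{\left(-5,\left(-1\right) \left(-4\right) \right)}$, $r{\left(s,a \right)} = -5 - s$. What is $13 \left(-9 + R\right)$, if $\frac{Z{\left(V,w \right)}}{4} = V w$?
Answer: $-975$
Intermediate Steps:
$Z{\left(V,w \right)} = 4 V w$
$R = -66$ ($R = \left(-2 + 4 \left(-4\right) 4\right) - 0 = \left(-2 - 64\right) + \left(-5 + 5\right) = -66 + 0 = -66$)
$13 \left(-9 + R\right) = 13 \left(-9 - 66\right) = 13 \left(-75\right) = -975$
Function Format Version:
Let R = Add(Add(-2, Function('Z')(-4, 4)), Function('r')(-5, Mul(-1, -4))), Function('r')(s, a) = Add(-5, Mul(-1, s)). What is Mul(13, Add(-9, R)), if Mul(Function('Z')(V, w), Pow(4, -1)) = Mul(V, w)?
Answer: -975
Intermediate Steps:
Function('Z')(V, w) = Mul(4, V, w) (Function('Z')(V, w) = Mul(4, Mul(V, w)) = Mul(4, V, w))
R = -66 (R = Add(Add(-2, Mul(4, -4, 4)), Add(-5, Mul(-1, -5))) = Add(Add(-2, -64), Add(-5, 5)) = Add(-66, 0) = -66)
Mul(13, Add(-9, R)) = Mul(13, Add(-9, -66)) = Mul(13, -75) = -975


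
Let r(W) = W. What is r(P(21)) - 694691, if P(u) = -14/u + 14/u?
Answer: -694691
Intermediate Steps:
P(u) = 0
r(P(21)) - 694691 = 0 - 694691 = -694691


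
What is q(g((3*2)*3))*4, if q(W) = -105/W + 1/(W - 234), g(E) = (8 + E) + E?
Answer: -9997/1045 ≈ -9.5665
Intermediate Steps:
g(E) = 8 + 2*E
q(W) = 1/(-234 + W) - 105/W (q(W) = -105/W + 1/(-234 + W) = 1/(-234 + W) - 105/W)
q(g((3*2)*3))*4 = (26*(945 - 4*(8 + 2*((3*2)*3)))/((8 + 2*((3*2)*3))*(-234 + (8 + 2*((3*2)*3)))))*4 = (26*(945 - 4*(8 + 2*(6*3)))/((8 + 2*(6*3))*(-234 + (8 + 2*(6*3)))))*4 = (26*(945 - 4*(8 + 2*18))/((8 + 2*18)*(-234 + (8 + 2*18))))*4 = (26*(945 - 4*(8 + 36))/((8 + 36)*(-234 + (8 + 36))))*4 = (26*(945 - 4*44)/(44*(-234 + 44)))*4 = (26*(1/44)*(945 - 176)/(-190))*4 = (26*(1/44)*(-1/190)*769)*4 = -9997/4180*4 = -9997/1045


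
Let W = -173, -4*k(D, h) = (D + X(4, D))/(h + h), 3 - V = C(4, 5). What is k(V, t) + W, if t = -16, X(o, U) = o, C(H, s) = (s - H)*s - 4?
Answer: -11069/64 ≈ -172.95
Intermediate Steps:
C(H, s) = -4 + s*(s - H) (C(H, s) = s*(s - H) - 4 = -4 + s*(s - H))
V = 2 (V = 3 - (-4 + 5² - 1*4*5) = 3 - (-4 + 25 - 20) = 3 - 1*1 = 3 - 1 = 2)
k(D, h) = -(4 + D)/(8*h) (k(D, h) = -(D + 4)/(4*(h + h)) = -(4 + D)/(4*(2*h)) = -(4 + D)*1/(2*h)/4 = -(4 + D)/(8*h))
k(V, t) + W = (⅛)*(-4 - 1*2)/(-16) - 173 = (⅛)*(-1/16)*(-4 - 2) - 173 = (⅛)*(-1/16)*(-6) - 173 = 3/64 - 173 = -11069/64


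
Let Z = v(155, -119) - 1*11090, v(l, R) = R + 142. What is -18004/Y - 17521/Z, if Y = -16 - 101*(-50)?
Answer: -2644037/1326459 ≈ -1.9933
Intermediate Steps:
v(l, R) = 142 + R
Y = 5034 (Y = -16 + 5050 = 5034)
Z = -11067 (Z = (142 - 119) - 1*11090 = 23 - 11090 = -11067)
-18004/Y - 17521/Z = -18004/5034 - 17521/(-11067) = -18004*1/5034 - 17521*(-1/11067) = -9002/2517 + 2503/1581 = -2644037/1326459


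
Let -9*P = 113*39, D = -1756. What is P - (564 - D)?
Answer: -8429/3 ≈ -2809.7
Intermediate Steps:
P = -1469/3 (P = -113*39/9 = -1/9*4407 = -1469/3 ≈ -489.67)
P - (564 - D) = -1469/3 - (564 - 1*(-1756)) = -1469/3 - (564 + 1756) = -1469/3 - 1*2320 = -1469/3 - 2320 = -8429/3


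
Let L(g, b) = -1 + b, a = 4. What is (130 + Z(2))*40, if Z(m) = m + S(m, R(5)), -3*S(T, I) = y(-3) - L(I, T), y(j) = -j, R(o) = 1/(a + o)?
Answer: 15760/3 ≈ 5253.3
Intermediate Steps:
R(o) = 1/(4 + o)
S(T, I) = -4/3 + T/3 (S(T, I) = -(-1*(-3) - (-1 + T))/3 = -(3 + (1 - T))/3 = -(4 - T)/3 = -4/3 + T/3)
Z(m) = -4/3 + 4*m/3 (Z(m) = m + (-4/3 + m/3) = -4/3 + 4*m/3)
(130 + Z(2))*40 = (130 + (-4/3 + (4/3)*2))*40 = (130 + (-4/3 + 8/3))*40 = (130 + 4/3)*40 = (394/3)*40 = 15760/3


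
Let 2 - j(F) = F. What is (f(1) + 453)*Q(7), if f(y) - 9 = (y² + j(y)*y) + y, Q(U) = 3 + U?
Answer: 4650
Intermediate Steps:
j(F) = 2 - F
f(y) = 9 + y + y² + y*(2 - y) (f(y) = 9 + ((y² + (2 - y)*y) + y) = 9 + ((y² + y*(2 - y)) + y) = 9 + (y + y² + y*(2 - y)) = 9 + y + y² + y*(2 - y))
(f(1) + 453)*Q(7) = ((9 + 3*1) + 453)*(3 + 7) = ((9 + 3) + 453)*10 = (12 + 453)*10 = 465*10 = 4650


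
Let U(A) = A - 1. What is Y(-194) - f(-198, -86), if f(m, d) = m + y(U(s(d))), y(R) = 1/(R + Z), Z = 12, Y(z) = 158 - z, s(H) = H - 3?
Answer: 42901/78 ≈ 550.01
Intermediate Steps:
s(H) = -3 + H
U(A) = -1 + A
y(R) = 1/(12 + R) (y(R) = 1/(R + 12) = 1/(12 + R))
f(m, d) = m + 1/(8 + d) (f(m, d) = m + 1/(12 + (-1 + (-3 + d))) = m + 1/(12 + (-4 + d)) = m + 1/(8 + d))
Y(-194) - f(-198, -86) = (158 - 1*(-194)) - (1 - 198*(8 - 86))/(8 - 86) = (158 + 194) - (1 - 198*(-78))/(-78) = 352 - (-1)*(1 + 15444)/78 = 352 - (-1)*15445/78 = 352 - 1*(-15445/78) = 352 + 15445/78 = 42901/78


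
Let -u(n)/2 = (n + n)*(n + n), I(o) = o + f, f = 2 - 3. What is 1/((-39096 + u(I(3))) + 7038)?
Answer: -1/32090 ≈ -3.1162e-5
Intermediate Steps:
f = -1
I(o) = -1 + o (I(o) = o - 1 = -1 + o)
u(n) = -8*n² (u(n) = -2*(n + n)*(n + n) = -2*2*n*2*n = -8*n²)
1/((-39096 + u(I(3))) + 7038) = 1/((-39096 - 8*(-1 + 3)²) + 7038) = 1/((-39096 - 8*2²) + 7038) = 1/((-39096 - 8*4) + 7038) = 1/((-39096 - 32) + 7038) = 1/(-39128 + 7038) = 1/(-32090) = -1/32090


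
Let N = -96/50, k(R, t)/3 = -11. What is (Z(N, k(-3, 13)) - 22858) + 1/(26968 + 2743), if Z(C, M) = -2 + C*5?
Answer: -3397393423/148555 ≈ -22870.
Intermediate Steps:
k(R, t) = -33 (k(R, t) = 3*(-11) = -33)
N = -48/25 (N = -96/50 = -4*12/25 = -48/25 ≈ -1.9200)
Z(C, M) = -2 + 5*C
(Z(N, k(-3, 13)) - 22858) + 1/(26968 + 2743) = ((-2 + 5*(-48/25)) - 22858) + 1/(26968 + 2743) = ((-2 - 48/5) - 22858) + 1/29711 = (-58/5 - 22858) + 1/29711 = -114348/5 + 1/29711 = -3397393423/148555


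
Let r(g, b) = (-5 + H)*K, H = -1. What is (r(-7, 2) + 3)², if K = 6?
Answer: 1089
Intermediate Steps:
r(g, b) = -36 (r(g, b) = (-5 - 1)*6 = -6*6 = -36)
(r(-7, 2) + 3)² = (-36 + 3)² = (-33)² = 1089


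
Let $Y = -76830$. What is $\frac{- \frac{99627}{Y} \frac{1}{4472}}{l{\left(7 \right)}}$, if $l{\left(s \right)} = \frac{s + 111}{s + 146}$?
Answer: $\frac{5080977}{13514294560} \approx 0.00037597$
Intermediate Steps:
$l{\left(s \right)} = \frac{111 + s}{146 + s}$
$\frac{- \frac{99627}{Y} \frac{1}{4472}}{l{\left(7 \right)}} = \frac{- \frac{99627}{-76830} \cdot \frac{1}{4472}}{\frac{1}{146 + 7} \left(111 + 7\right)} = \frac{\left(-99627\right) \left(- \frac{1}{76830}\right) \frac{1}{4472}}{\frac{1}{153} \cdot 118} = \frac{\frac{33209}{25610} \cdot \frac{1}{4472}}{\frac{1}{153} \cdot 118} = \frac{33209}{114527920 \cdot \frac{118}{153}} = \frac{33209}{114527920} \cdot \frac{153}{118} = \frac{5080977}{13514294560}$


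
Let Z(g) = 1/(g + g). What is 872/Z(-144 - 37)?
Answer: -315664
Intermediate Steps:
Z(g) = 1/(2*g)
872/Z(-144 - 37) = 872/((1/(2*(-144 - 37)))) = 872/(((½)/(-181))) = 872/(((½)*(-1/181))) = 872/(-1/362) = 872*(-362) = -315664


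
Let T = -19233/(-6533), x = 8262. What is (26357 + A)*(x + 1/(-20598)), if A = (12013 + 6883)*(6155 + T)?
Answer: 43132598295559910025/44855578 ≈ 9.6159e+11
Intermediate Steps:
T = 19233/6533 (T = -19233*(-1/6533) = 19233/6533 ≈ 2.9440)
A = 760183207808/6533 (A = (12013 + 6883)*(6155 + 19233/6533) = 18896*(40229848/6533) = 760183207808/6533 ≈ 1.1636e+8)
(26357 + A)*(x + 1/(-20598)) = (26357 + 760183207808/6533)*(8262 + 1/(-20598)) = 760355398089*(8262 - 1/20598)/6533 = (760355398089/6533)*(170180675/20598) = 43132598295559910025/44855578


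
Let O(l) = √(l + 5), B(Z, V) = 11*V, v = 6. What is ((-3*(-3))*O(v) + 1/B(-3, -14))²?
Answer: 21130957/23716 - 9*√11/77 ≈ 890.61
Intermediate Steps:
O(l) = √(5 + l)
((-3*(-3))*O(v) + 1/B(-3, -14))² = ((-3*(-3))*√(5 + 6) + 1/(11*(-14)))² = (9*√11 + 1/(-154))² = (9*√11 - 1/154)² = (-1/154 + 9*√11)²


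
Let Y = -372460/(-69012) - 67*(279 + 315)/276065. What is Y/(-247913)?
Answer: -25019157581/1180797085758285 ≈ -2.1188e-5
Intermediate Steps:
Y = 25019157581/4762949445 (Y = -372460*(-1/69012) - 67*594*(1/276065) = 93115/17253 - 39798*1/276065 = 93115/17253 - 39798/276065 = 25019157581/4762949445 ≈ 5.2529)
Y/(-247913) = (25019157581/4762949445)/(-247913) = (25019157581/4762949445)*(-1/247913) = -25019157581/1180797085758285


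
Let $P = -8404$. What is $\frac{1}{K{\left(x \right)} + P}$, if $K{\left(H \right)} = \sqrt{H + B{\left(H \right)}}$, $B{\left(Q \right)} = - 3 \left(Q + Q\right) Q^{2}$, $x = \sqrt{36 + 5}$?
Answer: $- \frac{1}{8404 - 7 i \sqrt{5} \sqrt[4]{41}} \approx -0.00011899 - 5.6079 \cdot 10^{-7} i$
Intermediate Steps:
$x = \sqrt{41} \approx 6.4031$
$B{\left(Q \right)} = - 6 Q^{3}$ ($B{\left(Q \right)} = - 3 \cdot 2 Q Q^{2} = - 6 Q Q^{2} = - 6 Q^{3}$)
$K{\left(H \right)} = \sqrt{H - 6 H^{3}}$
$\frac{1}{K{\left(x \right)} + P} = \frac{1}{\sqrt{\sqrt{41} - 6 \left(\sqrt{41}\right)^{3}} - 8404} = \frac{1}{\sqrt{\sqrt{41} - 6 \cdot 41 \sqrt{41}} - 8404} = \frac{1}{\sqrt{\sqrt{41} - 246 \sqrt{41}} - 8404} = \frac{1}{\sqrt{- 245 \sqrt{41}} - 8404} = \frac{1}{7 i \sqrt{5} \sqrt[4]{41} - 8404} = \frac{1}{-8404 + 7 i \sqrt{5} \sqrt[4]{41}}$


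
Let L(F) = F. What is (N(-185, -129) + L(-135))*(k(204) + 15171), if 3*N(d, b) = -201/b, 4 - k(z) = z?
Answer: -259716908/129 ≈ -2.0133e+6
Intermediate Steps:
k(z) = 4 - z
N(d, b) = -67/b (N(d, b) = (-201/b)/3 = -67/b)
(N(-185, -129) + L(-135))*(k(204) + 15171) = (-67/(-129) - 135)*((4 - 1*204) + 15171) = (-67*(-1/129) - 135)*((4 - 204) + 15171) = (67/129 - 135)*(-200 + 15171) = -17348/129*14971 = -259716908/129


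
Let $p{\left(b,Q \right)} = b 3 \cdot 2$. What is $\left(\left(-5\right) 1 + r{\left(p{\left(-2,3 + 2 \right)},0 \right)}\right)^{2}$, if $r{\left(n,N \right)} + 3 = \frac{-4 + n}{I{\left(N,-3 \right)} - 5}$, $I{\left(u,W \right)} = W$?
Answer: $36$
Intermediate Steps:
$p{\left(b,Q \right)} = 6 b$ ($p{\left(b,Q \right)} = 3 b 2 = 6 b$)
$r{\left(n,N \right)} = - \frac{5}{2} - \frac{n}{8}$ ($r{\left(n,N \right)} = -3 + \frac{-4 + n}{-3 - 5} = -3 + \frac{-4 + n}{-8} = -3 + \left(-4 + n\right) \left(- \frac{1}{8}\right) = -3 - \left(- \frac{1}{2} + \frac{n}{8}\right) = - \frac{5}{2} - \frac{n}{8}$)
$\left(\left(-5\right) 1 + r{\left(p{\left(-2,3 + 2 \right)},0 \right)}\right)^{2} = \left(\left(-5\right) 1 - \left(\frac{5}{2} + \frac{6 \left(-2\right)}{8}\right)\right)^{2} = \left(-5 - 1\right)^{2} = \left(-6\right)^{2} = 36$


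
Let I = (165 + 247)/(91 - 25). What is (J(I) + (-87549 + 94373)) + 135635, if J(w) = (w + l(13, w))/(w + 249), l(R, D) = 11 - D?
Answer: 1199932520/8423 ≈ 1.4246e+5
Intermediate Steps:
I = 206/33 (I = 412/66 = 412*(1/66) = 206/33 ≈ 6.2424)
J(w) = 11/(249 + w) (J(w) = (w + (11 - w))/(w + 249) = 11/(249 + w))
(J(I) + (-87549 + 94373)) + 135635 = (11/(249 + 206/33) + (-87549 + 94373)) + 135635 = (11/(8423/33) + 6824) + 135635 = (11*(33/8423) + 6824) + 135635 = (363/8423 + 6824) + 135635 = 57478915/8423 + 135635 = 1199932520/8423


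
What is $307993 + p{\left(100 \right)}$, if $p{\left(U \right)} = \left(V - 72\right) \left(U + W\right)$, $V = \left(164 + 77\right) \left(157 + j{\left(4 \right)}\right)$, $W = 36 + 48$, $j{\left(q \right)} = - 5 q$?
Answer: $6369873$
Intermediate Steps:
$W = 84$
$V = 33017$ ($V = \left(164 + 77\right) \left(157 - 20\right) = 241 \left(157 - 20\right) = 241 \cdot 137 = 33017$)
$p{\left(U \right)} = 2767380 + 32945 U$ ($p{\left(U \right)} = \left(33017 - 72\right) \left(U + 84\right) = 32945 \left(84 + U\right) = 2767380 + 32945 U$)
$307993 + p{\left(100 \right)} = 307993 + \left(2767380 + 32945 \cdot 100\right) = 307993 + \left(2767380 + 3294500\right) = 307993 + 6061880 = 6369873$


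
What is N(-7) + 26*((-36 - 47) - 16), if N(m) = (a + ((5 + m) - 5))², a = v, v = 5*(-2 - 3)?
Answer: -1550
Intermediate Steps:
v = -25 (v = 5*(-5) = -25)
a = -25
N(m) = (-25 + m)² (N(m) = (-25 + ((5 + m) - 5))² = (-25 + m)²)
N(-7) + 26*((-36 - 47) - 16) = (-25 - 7)² + 26*((-36 - 47) - 16) = (-32)² + 26*(-83 - 16) = 1024 + 26*(-99) = 1024 - 2574 = -1550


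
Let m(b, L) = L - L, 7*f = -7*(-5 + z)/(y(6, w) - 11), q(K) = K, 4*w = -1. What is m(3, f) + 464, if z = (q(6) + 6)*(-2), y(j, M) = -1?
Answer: 464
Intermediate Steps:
w = -1/4 (w = (1/4)*(-1) = -1/4 ≈ -0.25000)
z = -24 (z = (6 + 6)*(-2) = 12*(-2) = -24)
f = -29/12 (f = (-7*(-5 - 24)/(-1 - 11))/7 = (-7/((-12/(-29))))/7 = (-7/((-12*(-1/29))))/7 = (-7/12/29)/7 = (-7*29/12)/7 = (1/7)*(-203/12) = -29/12 ≈ -2.4167)
m(b, L) = 0
m(3, f) + 464 = 0 + 464 = 464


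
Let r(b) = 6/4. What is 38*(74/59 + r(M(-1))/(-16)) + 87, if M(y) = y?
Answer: 123757/944 ≈ 131.10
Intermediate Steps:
r(b) = 3/2 (r(b) = 6*(¼) = 3/2)
38*(74/59 + r(M(-1))/(-16)) + 87 = 38*(74/59 + (3/2)/(-16)) + 87 = 38*(74*(1/59) + (3/2)*(-1/16)) + 87 = 38*(74/59 - 3/32) + 87 = 38*(2191/1888) + 87 = 41629/944 + 87 = 123757/944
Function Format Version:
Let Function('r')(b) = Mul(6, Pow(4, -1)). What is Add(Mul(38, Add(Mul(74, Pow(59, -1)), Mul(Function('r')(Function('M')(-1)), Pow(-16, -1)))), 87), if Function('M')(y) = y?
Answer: Rational(123757, 944) ≈ 131.10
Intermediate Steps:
Function('r')(b) = Rational(3, 2) (Function('r')(b) = Mul(6, Rational(1, 4)) = Rational(3, 2))
Add(Mul(38, Add(Mul(74, Pow(59, -1)), Mul(Function('r')(Function('M')(-1)), Pow(-16, -1)))), 87) = Add(Mul(38, Add(Mul(74, Pow(59, -1)), Mul(Rational(3, 2), Pow(-16, -1)))), 87) = Add(Mul(38, Add(Mul(74, Rational(1, 59)), Mul(Rational(3, 2), Rational(-1, 16)))), 87) = Add(Mul(38, Add(Rational(74, 59), Rational(-3, 32))), 87) = Add(Mul(38, Rational(2191, 1888)), 87) = Add(Rational(41629, 944), 87) = Rational(123757, 944)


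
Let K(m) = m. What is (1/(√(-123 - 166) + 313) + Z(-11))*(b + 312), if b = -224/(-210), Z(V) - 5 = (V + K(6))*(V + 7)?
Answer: 1922826508/245645 - 39916*I/736935 ≈ 7827.7 - 0.054165*I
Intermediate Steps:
Z(V) = 5 + (6 + V)*(7 + V) (Z(V) = 5 + (V + 6)*(V + 7) = 5 + (6 + V)*(7 + V))
b = 16/15 (b = -224*(-1/210) = 16/15 ≈ 1.0667)
(1/(√(-123 - 166) + 313) + Z(-11))*(b + 312) = (1/(√(-123 - 166) + 313) + (47 + (-11)² + 13*(-11)))*(16/15 + 312) = (1/(√(-289) + 313) + (47 + 121 - 143))*(4696/15) = (1/(17*I + 313) + 25)*(4696/15) = (1/(313 + 17*I) + 25)*(4696/15) = ((313 - 17*I)/98258 + 25)*(4696/15) = (25 + (313 - 17*I)/98258)*(4696/15) = 23480/3 + 2348*(313 - 17*I)/736935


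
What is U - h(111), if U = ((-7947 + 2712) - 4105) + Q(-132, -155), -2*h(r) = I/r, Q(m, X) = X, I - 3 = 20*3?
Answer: -702609/74 ≈ -9494.7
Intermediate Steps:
I = 63 (I = 3 + 20*3 = 3 + 60 = 63)
h(r) = -63/(2*r)
U = -9495 (U = ((-7947 + 2712) - 4105) - 155 = (-5235 - 4105) - 155 = -9340 - 155 = -9495)
U - h(111) = -9495 - (-63)/(2*111) = -9495 - 1*(-21/74) = -9495 + 21/74 = -702609/74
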